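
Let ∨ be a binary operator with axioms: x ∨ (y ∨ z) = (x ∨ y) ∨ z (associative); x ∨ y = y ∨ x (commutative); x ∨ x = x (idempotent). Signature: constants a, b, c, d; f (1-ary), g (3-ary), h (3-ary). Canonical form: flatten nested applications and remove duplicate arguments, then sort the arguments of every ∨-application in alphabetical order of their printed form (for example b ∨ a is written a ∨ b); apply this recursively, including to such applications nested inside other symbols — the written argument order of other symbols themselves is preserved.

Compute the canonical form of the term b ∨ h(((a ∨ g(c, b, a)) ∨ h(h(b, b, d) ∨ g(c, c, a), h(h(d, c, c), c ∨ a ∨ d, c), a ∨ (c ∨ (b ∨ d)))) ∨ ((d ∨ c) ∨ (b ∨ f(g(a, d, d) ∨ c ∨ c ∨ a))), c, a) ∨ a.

Canonicalize subterm:  h(((a ∨ g(c, b, a)) ∨ h(h(b, b, d) ∨ g(c, c, a), h(h(d, c, c), c ∨ a ∨ d, c), a ∨ (c ∨ (b ∨ d)))) ∨ ((d ∨ c) ∨ (b ∨ f(g(a, d, d) ∨ c ∨ c ∨ a))), c, a)  →  h(a ∨ b ∨ c ∨ d ∨ f(a ∨ c ∨ g(a, d, d)) ∨ g(c, b, a) ∨ h(g(c, c, a) ∨ h(b, b, d), h(h(d, c, c), a ∨ c ∨ d, c), a ∨ b ∨ c ∨ d), c, a)
Order the arguments:  a ∨ b ∨ h(a ∨ b ∨ c ∨ d ∨ f(a ∨ c ∨ g(a, d, d)) ∨ g(c, b, a) ∨ h(g(c, c, a) ∨ h(b, b, d), h(h(d, c, c), a ∨ c ∨ d, c), a ∨ b ∨ c ∨ d), c, a)

Answer: a ∨ b ∨ h(a ∨ b ∨ c ∨ d ∨ f(a ∨ c ∨ g(a, d, d)) ∨ g(c, b, a) ∨ h(g(c, c, a) ∨ h(b, b, d), h(h(d, c, c), a ∨ c ∨ d, c), a ∨ b ∨ c ∨ d), c, a)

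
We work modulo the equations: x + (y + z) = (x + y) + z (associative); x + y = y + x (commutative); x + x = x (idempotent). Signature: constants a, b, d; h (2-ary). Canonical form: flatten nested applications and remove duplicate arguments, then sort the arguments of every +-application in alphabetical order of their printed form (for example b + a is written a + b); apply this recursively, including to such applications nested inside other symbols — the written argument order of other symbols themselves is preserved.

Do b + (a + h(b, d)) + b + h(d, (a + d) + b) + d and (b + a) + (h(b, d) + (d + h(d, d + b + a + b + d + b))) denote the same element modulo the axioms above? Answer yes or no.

Left:  b + (a + h(b, d)) + b + h(d, (a + d) + b) + d
  Merge nested applications:  b + a + h(b, d) + b + h(d, (a + d) + b) + d
  Simplify inside:  h(d, (a + d) + b)  →  h(d, a + b + d)
  Deduplicate:  drop duplicate b
  Sort arguments:  a + b + d + h(b, d) + h(d, a + b + d)
Right:  (b + a) + (h(b, d) + (d + h(d, d + b + a + b + d + b)))
  Flatten:  b + a + h(b, d) + d + h(d, d + b + a + b + d + b)
  Simplify inside:  h(d, d + b + a + b + d + b)  →  h(d, a + b + d)
  Sort:  a + b + d + h(b, d) + h(d, a + b + d)

Answer: yes — both canonical forms are a + b + d + h(b, d) + h(d, a + b + d)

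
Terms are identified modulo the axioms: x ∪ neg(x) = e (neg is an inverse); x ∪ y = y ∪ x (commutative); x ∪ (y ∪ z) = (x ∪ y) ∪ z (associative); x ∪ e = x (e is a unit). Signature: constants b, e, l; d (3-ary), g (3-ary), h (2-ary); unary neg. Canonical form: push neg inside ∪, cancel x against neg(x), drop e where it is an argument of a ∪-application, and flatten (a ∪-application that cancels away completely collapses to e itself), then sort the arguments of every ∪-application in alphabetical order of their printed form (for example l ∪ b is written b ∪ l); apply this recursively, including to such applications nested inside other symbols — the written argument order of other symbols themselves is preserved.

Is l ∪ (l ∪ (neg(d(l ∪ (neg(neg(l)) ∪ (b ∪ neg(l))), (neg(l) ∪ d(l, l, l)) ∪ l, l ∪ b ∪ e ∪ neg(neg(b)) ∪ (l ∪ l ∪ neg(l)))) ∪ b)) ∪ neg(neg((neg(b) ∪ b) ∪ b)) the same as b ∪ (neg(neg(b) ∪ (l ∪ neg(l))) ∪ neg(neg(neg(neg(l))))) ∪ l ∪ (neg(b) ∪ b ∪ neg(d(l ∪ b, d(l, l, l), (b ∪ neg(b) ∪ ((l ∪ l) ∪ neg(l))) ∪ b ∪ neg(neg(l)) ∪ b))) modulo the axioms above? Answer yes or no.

Answer: yes — both canonical forms are b ∪ b ∪ l ∪ l ∪ neg(d(b ∪ l, d(l, l, l), b ∪ b ∪ l ∪ l))

Derivation:
Left:  l ∪ (l ∪ (neg(d(l ∪ (neg(neg(l)) ∪ (b ∪ neg(l))), (neg(l) ∪ d(l, l, l)) ∪ l, l ∪ b ∪ e ∪ neg(neg(b)) ∪ (l ∪ l ∪ neg(l)))) ∪ b)) ∪ neg(neg((neg(b) ∪ b) ∪ b))
  Push neg inside:  distribute neg over ∪ and collapse double neg
  Collect:  l ∪ l ∪ neg(d(b ∪ l, d(l, l, l), b ∪ b ∪ l ∪ l)) ∪ b ∪ b
  Order the arguments:  b ∪ b ∪ l ∪ l ∪ neg(d(b ∪ l, d(l, l, l), b ∪ b ∪ l ∪ l))
Right:  b ∪ (neg(neg(b) ∪ (l ∪ neg(l))) ∪ neg(neg(neg(neg(l))))) ∪ l ∪ (neg(b) ∪ b ∪ neg(d(l ∪ b, d(l, l, l), (b ∪ neg(b) ∪ ((l ∪ l) ∪ neg(l))) ∪ b ∪ neg(neg(l)) ∪ b)))
  Push neg inside:  distribute neg over ∪ and collapse double neg
  Collect:  b ∪ b ∪ l ∪ l ∪ neg(d(b ∪ l, d(l, l, l), b ∪ b ∪ l ∪ l))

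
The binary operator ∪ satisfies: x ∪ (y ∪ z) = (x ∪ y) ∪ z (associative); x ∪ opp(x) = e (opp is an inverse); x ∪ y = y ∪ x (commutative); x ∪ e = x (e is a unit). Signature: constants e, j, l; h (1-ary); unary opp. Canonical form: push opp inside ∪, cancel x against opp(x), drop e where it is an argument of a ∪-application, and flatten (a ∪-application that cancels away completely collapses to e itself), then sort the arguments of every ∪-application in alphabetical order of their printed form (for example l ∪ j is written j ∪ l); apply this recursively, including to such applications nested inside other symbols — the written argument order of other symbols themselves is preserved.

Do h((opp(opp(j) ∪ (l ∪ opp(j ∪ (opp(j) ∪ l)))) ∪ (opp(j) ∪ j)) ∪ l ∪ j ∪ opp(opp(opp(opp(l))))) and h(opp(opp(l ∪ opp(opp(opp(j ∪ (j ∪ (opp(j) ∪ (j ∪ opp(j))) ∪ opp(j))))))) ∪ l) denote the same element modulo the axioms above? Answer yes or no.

Left:  h((opp(opp(j) ∪ (l ∪ opp(j ∪ (opp(j) ∪ l)))) ∪ (opp(j) ∪ j)) ∪ l ∪ j ∪ opp(opp(opp(opp(l)))))
  Descend into:  (opp(opp(j) ∪ (l ∪ opp(j ∪ (opp(j) ∪ l)))) ∪ (opp(j) ∪ j)) ∪ l ∪ j ∪ opp(opp(opp(opp(l))))
  Push opp inside:  distribute opp over ∪ and collapse double opp
  Combine occurrences:  j ∪ j ∪ l ∪ l
  Put back:  h(j ∪ j ∪ l ∪ l)
Right:  h(opp(opp(l ∪ opp(opp(opp(j ∪ (j ∪ (opp(j) ∪ (j ∪ opp(j))) ∪ opp(j))))))) ∪ l)
  Focus inside:  opp(opp(l ∪ opp(opp(opp(j ∪ (j ∪ (opp(j) ∪ (j ∪ opp(j))) ∪ opp(j))))))) ∪ l
  Push opp inside:  distribute opp over ∪ and collapse double opp
  Inverses cancel:  j cancels
  Collect terms:  l ∪ l
  Rebuild:  h(l ∪ l)

Answer: no — h(j ∪ j ∪ l ∪ l) vs h(l ∪ l)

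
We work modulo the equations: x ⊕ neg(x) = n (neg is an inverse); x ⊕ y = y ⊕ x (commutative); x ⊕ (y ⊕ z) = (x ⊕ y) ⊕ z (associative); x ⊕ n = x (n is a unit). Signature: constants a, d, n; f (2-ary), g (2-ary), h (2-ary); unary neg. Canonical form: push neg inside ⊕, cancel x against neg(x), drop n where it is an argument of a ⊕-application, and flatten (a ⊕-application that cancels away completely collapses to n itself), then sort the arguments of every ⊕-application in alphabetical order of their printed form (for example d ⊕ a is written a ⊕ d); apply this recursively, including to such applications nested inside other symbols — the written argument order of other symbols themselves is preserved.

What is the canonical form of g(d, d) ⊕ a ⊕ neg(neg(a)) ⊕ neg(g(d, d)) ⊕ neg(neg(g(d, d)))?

Push neg inside:  distribute neg over ⊕ and collapse double neg
Collect terms:  g(d, d) ⊕ a ⊕ a
Sort arguments:  a ⊕ a ⊕ g(d, d)

Answer: a ⊕ a ⊕ g(d, d)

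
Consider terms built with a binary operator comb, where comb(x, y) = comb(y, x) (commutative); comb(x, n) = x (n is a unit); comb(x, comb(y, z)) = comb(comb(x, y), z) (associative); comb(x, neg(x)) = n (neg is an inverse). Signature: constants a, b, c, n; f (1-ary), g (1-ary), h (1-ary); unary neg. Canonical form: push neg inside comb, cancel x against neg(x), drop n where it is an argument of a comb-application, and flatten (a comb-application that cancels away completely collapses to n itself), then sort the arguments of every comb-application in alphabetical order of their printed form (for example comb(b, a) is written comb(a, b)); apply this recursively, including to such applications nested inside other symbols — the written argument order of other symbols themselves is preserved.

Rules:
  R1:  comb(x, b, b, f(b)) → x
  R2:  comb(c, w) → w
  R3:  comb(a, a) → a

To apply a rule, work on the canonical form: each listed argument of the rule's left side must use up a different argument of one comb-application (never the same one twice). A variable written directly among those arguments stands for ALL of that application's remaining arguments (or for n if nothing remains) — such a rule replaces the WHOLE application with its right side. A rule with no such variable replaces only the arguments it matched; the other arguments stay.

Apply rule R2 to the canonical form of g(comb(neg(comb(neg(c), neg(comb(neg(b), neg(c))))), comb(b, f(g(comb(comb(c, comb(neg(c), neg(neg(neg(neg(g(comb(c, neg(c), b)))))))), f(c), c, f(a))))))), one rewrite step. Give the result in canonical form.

Canonical form:  g(f(g(comb(c, f(a), f(c), g(b)))))
Match R2:  consume c;  w := comb(f(a), f(c), g(b))
The variable takes the whole remainder — replace the entire application.
Result:  g(f(g(comb(f(a), f(c), g(b)))))

Answer: g(f(g(comb(f(a), f(c), g(b)))))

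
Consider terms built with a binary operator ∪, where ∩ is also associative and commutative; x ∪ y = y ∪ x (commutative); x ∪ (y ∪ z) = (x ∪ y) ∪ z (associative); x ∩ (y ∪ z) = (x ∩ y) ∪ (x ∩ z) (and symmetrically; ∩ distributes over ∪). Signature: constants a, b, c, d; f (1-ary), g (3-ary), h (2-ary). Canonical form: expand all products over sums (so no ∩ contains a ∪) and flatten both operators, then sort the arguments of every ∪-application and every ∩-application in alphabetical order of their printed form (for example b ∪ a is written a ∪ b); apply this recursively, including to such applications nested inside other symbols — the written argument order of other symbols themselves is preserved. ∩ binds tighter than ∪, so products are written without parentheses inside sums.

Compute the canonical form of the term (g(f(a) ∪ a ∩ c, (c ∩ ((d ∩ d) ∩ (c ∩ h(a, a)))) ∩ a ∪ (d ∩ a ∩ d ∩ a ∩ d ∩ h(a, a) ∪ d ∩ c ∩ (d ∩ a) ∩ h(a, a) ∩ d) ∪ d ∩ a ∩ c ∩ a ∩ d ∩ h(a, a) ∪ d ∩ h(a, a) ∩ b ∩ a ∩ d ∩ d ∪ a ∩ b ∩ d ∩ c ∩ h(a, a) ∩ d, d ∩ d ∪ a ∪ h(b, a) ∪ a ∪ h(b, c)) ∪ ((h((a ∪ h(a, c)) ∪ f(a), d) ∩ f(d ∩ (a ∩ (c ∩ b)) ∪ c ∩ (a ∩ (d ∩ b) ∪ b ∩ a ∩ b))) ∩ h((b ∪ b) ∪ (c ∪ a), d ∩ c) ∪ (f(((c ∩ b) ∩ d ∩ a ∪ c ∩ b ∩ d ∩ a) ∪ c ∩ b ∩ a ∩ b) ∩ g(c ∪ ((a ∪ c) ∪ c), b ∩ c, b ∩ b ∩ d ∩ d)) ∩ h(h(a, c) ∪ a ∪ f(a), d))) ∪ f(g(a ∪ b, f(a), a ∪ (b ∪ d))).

Answer: f(a ∩ b ∩ b ∩ c ∪ a ∩ b ∩ c ∩ d ∪ a ∩ b ∩ c ∩ d) ∩ g(a ∪ c ∪ c ∪ c, b ∩ c, b ∩ b ∩ d ∩ d) ∩ h(a ∪ f(a) ∪ h(a, c), d) ∪ f(a ∩ b ∩ b ∩ c ∪ a ∩ b ∩ c ∩ d ∪ a ∩ b ∩ c ∩ d) ∩ h(a ∪ b ∪ b ∪ c, c ∩ d) ∩ h(a ∪ f(a) ∪ h(a, c), d) ∪ f(g(a ∪ b, f(a), a ∪ b ∪ d)) ∪ g(a ∩ c ∪ f(a), a ∩ a ∩ c ∩ d ∩ d ∩ h(a, a) ∪ a ∩ a ∩ d ∩ d ∩ d ∩ h(a, a) ∪ a ∩ b ∩ c ∩ d ∩ d ∩ h(a, a) ∪ a ∩ b ∩ d ∩ d ∩ d ∩ h(a, a) ∪ a ∩ c ∩ c ∩ d ∩ d ∩ h(a, a) ∪ a ∩ c ∩ d ∩ d ∩ d ∩ h(a, a), a ∪ a ∪ d ∩ d ∪ h(b, a) ∪ h(b, c))

Derivation:
Expand products over sums:  g(a ∩ c ∪ f(a), a ∩ a ∩ c ∩ d ∩ d ∩ h(a, a) ∪ a ∩ a ∩ d ∩ d ∩ d ∩ h(a, a) ∪ a ∩ b ∩ c ∩ d ∩ d ∩ h(a, a) ∪ a ∩ b ∩ d ∩ d ∩ d ∩ h(a, a) ∪ a ∩ c ∩ c ∩ d ∩ d ∩ h(a, a) ∪ a ∩ c ∩ d ∩ d ∩ d ∩ h(a, a), a ∪ a ∪ d ∩ d ∪ h(b, a) ∪ h(b, c)) ∪ f(a ∩ b ∩ b ∩ c ∪ a ∩ b ∩ c ∩ d ∪ a ∩ b ∩ c ∩ d) ∩ h(a ∪ b ∪ b ∪ c, c ∩ d) ∩ h(a ∪ f(a) ∪ h(a, c), d) ∪ f(a ∩ b ∩ b ∩ c ∪ a ∩ b ∩ c ∩ d ∪ a ∩ b ∩ c ∩ d) ∩ g(a ∪ c ∪ c ∪ c, b ∩ c, b ∩ b ∩ d ∩ d) ∩ h(a ∪ f(a) ∪ h(a, c), d) ∪ f(g(a ∪ b, f(a), a ∪ b ∪ d))
Order the arguments:  f(a ∩ b ∩ b ∩ c ∪ a ∩ b ∩ c ∩ d ∪ a ∩ b ∩ c ∩ d) ∩ g(a ∪ c ∪ c ∪ c, b ∩ c, b ∩ b ∩ d ∩ d) ∩ h(a ∪ f(a) ∪ h(a, c), d) ∪ f(a ∩ b ∩ b ∩ c ∪ a ∩ b ∩ c ∩ d ∪ a ∩ b ∩ c ∩ d) ∩ h(a ∪ b ∪ b ∪ c, c ∩ d) ∩ h(a ∪ f(a) ∪ h(a, c), d) ∪ f(g(a ∪ b, f(a), a ∪ b ∪ d)) ∪ g(a ∩ c ∪ f(a), a ∩ a ∩ c ∩ d ∩ d ∩ h(a, a) ∪ a ∩ a ∩ d ∩ d ∩ d ∩ h(a, a) ∪ a ∩ b ∩ c ∩ d ∩ d ∩ h(a, a) ∪ a ∩ b ∩ d ∩ d ∩ d ∩ h(a, a) ∪ a ∩ c ∩ c ∩ d ∩ d ∩ h(a, a) ∪ a ∩ c ∩ d ∩ d ∩ d ∩ h(a, a), a ∪ a ∪ d ∩ d ∪ h(b, a) ∪ h(b, c))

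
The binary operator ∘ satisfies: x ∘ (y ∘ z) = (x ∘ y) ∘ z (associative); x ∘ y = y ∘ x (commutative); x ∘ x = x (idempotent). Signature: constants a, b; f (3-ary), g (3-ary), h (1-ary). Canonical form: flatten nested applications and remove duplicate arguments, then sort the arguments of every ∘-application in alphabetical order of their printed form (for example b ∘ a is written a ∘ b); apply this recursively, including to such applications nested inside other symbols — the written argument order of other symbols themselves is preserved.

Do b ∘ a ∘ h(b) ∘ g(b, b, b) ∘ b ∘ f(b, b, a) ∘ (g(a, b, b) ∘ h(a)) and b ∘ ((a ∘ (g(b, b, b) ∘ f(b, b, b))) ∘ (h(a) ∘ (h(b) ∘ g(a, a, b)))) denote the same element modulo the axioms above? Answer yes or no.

Left:  b ∘ a ∘ h(b) ∘ g(b, b, b) ∘ b ∘ f(b, b, a) ∘ (g(a, b, b) ∘ h(a))
  Merge nested applications:  b ∘ a ∘ h(b) ∘ g(b, b, b) ∘ b ∘ f(b, b, a) ∘ g(a, b, b) ∘ h(a)
  Drop duplicates:  drop duplicate b
  Sort:  a ∘ b ∘ f(b, b, a) ∘ g(a, b, b) ∘ g(b, b, b) ∘ h(a) ∘ h(b)
Right:  b ∘ ((a ∘ (g(b, b, b) ∘ f(b, b, b))) ∘ (h(a) ∘ (h(b) ∘ g(a, a, b))))
  Flatten:  b ∘ a ∘ g(b, b, b) ∘ f(b, b, b) ∘ h(a) ∘ h(b) ∘ g(a, a, b)
  Order the arguments:  a ∘ b ∘ f(b, b, b) ∘ g(a, a, b) ∘ g(b, b, b) ∘ h(a) ∘ h(b)

Answer: no — a ∘ b ∘ f(b, b, a) ∘ g(a, b, b) ∘ g(b, b, b) ∘ h(a) ∘ h(b) vs a ∘ b ∘ f(b, b, b) ∘ g(a, a, b) ∘ g(b, b, b) ∘ h(a) ∘ h(b)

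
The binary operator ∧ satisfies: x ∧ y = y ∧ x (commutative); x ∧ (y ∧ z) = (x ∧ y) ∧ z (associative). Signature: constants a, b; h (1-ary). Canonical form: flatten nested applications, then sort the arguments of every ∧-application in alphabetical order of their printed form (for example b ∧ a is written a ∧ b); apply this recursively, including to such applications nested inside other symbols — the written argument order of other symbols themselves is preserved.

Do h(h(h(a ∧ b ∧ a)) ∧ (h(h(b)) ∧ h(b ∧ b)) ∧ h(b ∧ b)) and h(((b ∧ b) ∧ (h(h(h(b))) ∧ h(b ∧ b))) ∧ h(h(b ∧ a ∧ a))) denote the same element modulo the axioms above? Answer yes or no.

Answer: no — h(h(b ∧ b) ∧ h(b ∧ b) ∧ h(h(a ∧ a ∧ b)) ∧ h(h(b))) vs h(b ∧ b ∧ h(b ∧ b) ∧ h(h(a ∧ a ∧ b)) ∧ h(h(h(b))))

Derivation:
Left:  h(h(h(a ∧ b ∧ a)) ∧ (h(h(b)) ∧ h(b ∧ b)) ∧ h(b ∧ b))
  Focus inside:  h(h(a ∧ b ∧ a)) ∧ (h(h(b)) ∧ h(b ∧ b)) ∧ h(b ∧ b)
  Merge nested applications:  h(h(a ∧ b ∧ a)) ∧ h(h(b)) ∧ h(b ∧ b) ∧ h(b ∧ b)
  Canonicalize subterm:  h(h(a ∧ b ∧ a))  →  h(h(a ∧ a ∧ b))
  Sort arguments:  h(b ∧ b) ∧ h(b ∧ b) ∧ h(h(a ∧ a ∧ b)) ∧ h(h(b))
  Put back:  h(h(b ∧ b) ∧ h(b ∧ b) ∧ h(h(a ∧ a ∧ b)) ∧ h(h(b)))
Right:  h(((b ∧ b) ∧ (h(h(h(b))) ∧ h(b ∧ b))) ∧ h(h(b ∧ a ∧ a)))
  Descend into:  ((b ∧ b) ∧ (h(h(h(b))) ∧ h(b ∧ b))) ∧ h(h(b ∧ a ∧ a))
  Merge nested applications:  b ∧ b ∧ h(h(h(b))) ∧ h(b ∧ b) ∧ h(h(b ∧ a ∧ a))
  Inside:  h(h(b ∧ a ∧ a))  →  h(h(a ∧ a ∧ b))
  Order the arguments:  b ∧ b ∧ h(b ∧ b) ∧ h(h(a ∧ a ∧ b)) ∧ h(h(h(b)))
  Put back:  h(b ∧ b ∧ h(b ∧ b) ∧ h(h(a ∧ a ∧ b)) ∧ h(h(h(b))))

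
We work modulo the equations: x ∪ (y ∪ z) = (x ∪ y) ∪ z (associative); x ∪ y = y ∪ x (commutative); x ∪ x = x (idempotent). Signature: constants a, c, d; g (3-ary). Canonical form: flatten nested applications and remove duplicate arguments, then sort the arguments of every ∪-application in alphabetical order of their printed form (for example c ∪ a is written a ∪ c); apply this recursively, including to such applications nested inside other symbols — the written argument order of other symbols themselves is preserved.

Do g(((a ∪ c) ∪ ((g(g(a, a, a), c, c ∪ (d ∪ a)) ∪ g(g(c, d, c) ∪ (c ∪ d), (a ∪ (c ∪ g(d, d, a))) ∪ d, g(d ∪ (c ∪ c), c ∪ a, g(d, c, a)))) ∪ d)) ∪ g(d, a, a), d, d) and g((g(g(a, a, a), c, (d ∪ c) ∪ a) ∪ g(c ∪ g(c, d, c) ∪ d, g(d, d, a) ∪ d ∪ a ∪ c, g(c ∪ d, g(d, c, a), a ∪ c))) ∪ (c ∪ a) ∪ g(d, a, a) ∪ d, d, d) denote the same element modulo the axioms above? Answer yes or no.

Left:  g(((a ∪ c) ∪ ((g(g(a, a, a), c, c ∪ (d ∪ a)) ∪ g(g(c, d, c) ∪ (c ∪ d), (a ∪ (c ∪ g(d, d, a))) ∪ d, g(d ∪ (c ∪ c), c ∪ a, g(d, c, a)))) ∪ d)) ∪ g(d, a, a), d, d)
  Descend into:  ((a ∪ c) ∪ ((g(g(a, a, a), c, c ∪ (d ∪ a)) ∪ g(g(c, d, c) ∪ (c ∪ d), (a ∪ (c ∪ g(d, d, a))) ∪ d, g(d ∪ (c ∪ c), c ∪ a, g(d, c, a)))) ∪ d)) ∪ g(d, a, a)
  Flatten:  a ∪ c ∪ g(g(a, a, a), c, c ∪ (d ∪ a)) ∪ g(g(c, d, c) ∪ (c ∪ d), (a ∪ (c ∪ g(d, d, a))) ∪ d, g(d ∪ (c ∪ c), c ∪ a, g(d, c, a))) ∪ d ∪ g(d, a, a)
  Simplify inside:  g(g(a, a, a), c, c ∪ (d ∪ a))  →  g(g(a, a, a), c, a ∪ c ∪ d)
  Simplify inside:  g(g(c, d, c) ∪ (c ∪ d), (a ∪ (c ∪ g(d, d, a))) ∪ d, g(d ∪ (c ∪ c), c ∪ a, g(d, c, a)))  →  g(c ∪ d ∪ g(c, d, c), a ∪ c ∪ d ∪ g(d, d, a), g(c ∪ d, a ∪ c, g(d, c, a)))
  Sort arguments:  a ∪ c ∪ d ∪ g(c ∪ d ∪ g(c, d, c), a ∪ c ∪ d ∪ g(d, d, a), g(c ∪ d, a ∪ c, g(d, c, a))) ∪ g(d, a, a) ∪ g(g(a, a, a), c, a ∪ c ∪ d)
  Rebuild:  g(a ∪ c ∪ d ∪ g(c ∪ d ∪ g(c, d, c), a ∪ c ∪ d ∪ g(d, d, a), g(c ∪ d, a ∪ c, g(d, c, a))) ∪ g(d, a, a) ∪ g(g(a, a, a), c, a ∪ c ∪ d), d, d)
Right:  g((g(g(a, a, a), c, (d ∪ c) ∪ a) ∪ g(c ∪ g(c, d, c) ∪ d, g(d, d, a) ∪ d ∪ a ∪ c, g(c ∪ d, g(d, c, a), a ∪ c))) ∪ (c ∪ a) ∪ g(d, a, a) ∪ d, d, d)
  Work inside:  (g(g(a, a, a), c, (d ∪ c) ∪ a) ∪ g(c ∪ g(c, d, c) ∪ d, g(d, d, a) ∪ d ∪ a ∪ c, g(c ∪ d, g(d, c, a), a ∪ c))) ∪ (c ∪ a) ∪ g(d, a, a) ∪ d
  Flatten:  g(g(a, a, a), c, (d ∪ c) ∪ a) ∪ g(c ∪ g(c, d, c) ∪ d, g(d, d, a) ∪ d ∪ a ∪ c, g(c ∪ d, g(d, c, a), a ∪ c)) ∪ c ∪ a ∪ g(d, a, a) ∪ d
  Simplify inside:  g(g(a, a, a), c, (d ∪ c) ∪ a)  →  g(g(a, a, a), c, a ∪ c ∪ d)
  Simplify inside:  g(c ∪ g(c, d, c) ∪ d, g(d, d, a) ∪ d ∪ a ∪ c, g(c ∪ d, g(d, c, a), a ∪ c))  →  g(c ∪ d ∪ g(c, d, c), a ∪ c ∪ d ∪ g(d, d, a), g(c ∪ d, g(d, c, a), a ∪ c))
  Order the arguments:  a ∪ c ∪ d ∪ g(c ∪ d ∪ g(c, d, c), a ∪ c ∪ d ∪ g(d, d, a), g(c ∪ d, g(d, c, a), a ∪ c)) ∪ g(d, a, a) ∪ g(g(a, a, a), c, a ∪ c ∪ d)
  Rebuild:  g(a ∪ c ∪ d ∪ g(c ∪ d ∪ g(c, d, c), a ∪ c ∪ d ∪ g(d, d, a), g(c ∪ d, g(d, c, a), a ∪ c)) ∪ g(d, a, a) ∪ g(g(a, a, a), c, a ∪ c ∪ d), d, d)

Answer: no — g(a ∪ c ∪ d ∪ g(c ∪ d ∪ g(c, d, c), a ∪ c ∪ d ∪ g(d, d, a), g(c ∪ d, a ∪ c, g(d, c, a))) ∪ g(d, a, a) ∪ g(g(a, a, a), c, a ∪ c ∪ d), d, d) vs g(a ∪ c ∪ d ∪ g(c ∪ d ∪ g(c, d, c), a ∪ c ∪ d ∪ g(d, d, a), g(c ∪ d, g(d, c, a), a ∪ c)) ∪ g(d, a, a) ∪ g(g(a, a, a), c, a ∪ c ∪ d), d, d)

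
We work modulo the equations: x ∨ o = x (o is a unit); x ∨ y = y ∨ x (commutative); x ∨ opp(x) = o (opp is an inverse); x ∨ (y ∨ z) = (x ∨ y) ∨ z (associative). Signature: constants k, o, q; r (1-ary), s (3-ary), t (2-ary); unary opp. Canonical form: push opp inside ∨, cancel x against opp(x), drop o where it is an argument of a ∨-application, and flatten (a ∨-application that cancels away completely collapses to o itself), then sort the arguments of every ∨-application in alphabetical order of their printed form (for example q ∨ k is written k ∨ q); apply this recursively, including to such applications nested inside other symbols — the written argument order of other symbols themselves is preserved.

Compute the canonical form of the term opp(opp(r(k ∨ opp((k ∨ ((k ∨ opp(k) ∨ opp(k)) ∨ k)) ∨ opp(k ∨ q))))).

Answer: r(k ∨ q)

Derivation:
Push opp inside:  distribute opp over ∨ and collapse double opp
Combine occurrences:  r(k ∨ q)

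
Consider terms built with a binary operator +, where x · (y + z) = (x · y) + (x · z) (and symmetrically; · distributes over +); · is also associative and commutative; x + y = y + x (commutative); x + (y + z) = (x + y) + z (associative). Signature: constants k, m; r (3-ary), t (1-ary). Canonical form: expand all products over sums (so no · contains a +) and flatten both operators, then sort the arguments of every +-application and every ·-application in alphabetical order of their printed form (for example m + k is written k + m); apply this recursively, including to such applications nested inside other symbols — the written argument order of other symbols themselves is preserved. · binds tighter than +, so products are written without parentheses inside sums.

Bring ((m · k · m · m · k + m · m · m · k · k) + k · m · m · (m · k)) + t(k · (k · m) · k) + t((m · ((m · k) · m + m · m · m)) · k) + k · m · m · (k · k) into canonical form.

Answer: k · k · k · m · m + k · k · m · m · m + k · k · m · m · m + k · k · m · m · m + t(k · k · k · m) + t(k · k · m · m · m + k · m · m · m · m)

Derivation:
Expand products over sums:  k · k · m · m · m + k · k · m · m · m + k · k · m · m · m + t(k · k · k · m) + t(k · k · m · m · m + k · m · m · m · m) + k · k · k · m · m
Order the arguments:  k · k · k · m · m + k · k · m · m · m + k · k · m · m · m + k · k · m · m · m + t(k · k · k · m) + t(k · k · m · m · m + k · m · m · m · m)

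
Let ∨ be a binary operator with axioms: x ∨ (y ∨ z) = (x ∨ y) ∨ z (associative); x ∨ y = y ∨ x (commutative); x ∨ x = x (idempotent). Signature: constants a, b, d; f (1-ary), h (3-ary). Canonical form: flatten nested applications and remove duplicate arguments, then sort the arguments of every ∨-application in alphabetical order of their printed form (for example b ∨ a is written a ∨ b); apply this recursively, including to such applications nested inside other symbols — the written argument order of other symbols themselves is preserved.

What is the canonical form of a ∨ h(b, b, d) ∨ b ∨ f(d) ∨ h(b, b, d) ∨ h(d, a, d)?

Idempotence:  drop duplicate h(b, b, d)
Sort arguments:  a ∨ b ∨ f(d) ∨ h(b, b, d) ∨ h(d, a, d)

Answer: a ∨ b ∨ f(d) ∨ h(b, b, d) ∨ h(d, a, d)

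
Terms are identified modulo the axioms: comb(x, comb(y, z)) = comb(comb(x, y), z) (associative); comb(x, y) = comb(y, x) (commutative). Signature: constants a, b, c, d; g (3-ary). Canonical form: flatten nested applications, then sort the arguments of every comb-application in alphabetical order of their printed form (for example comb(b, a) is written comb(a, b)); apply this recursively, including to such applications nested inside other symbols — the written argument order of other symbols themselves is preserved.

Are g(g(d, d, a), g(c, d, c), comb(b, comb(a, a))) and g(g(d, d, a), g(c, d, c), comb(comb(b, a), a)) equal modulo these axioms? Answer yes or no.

Answer: yes — both canonical forms are g(g(d, d, a), g(c, d, c), comb(a, a, b))

Derivation:
Left:  g(g(d, d, a), g(c, d, c), comb(b, comb(a, a)))
  Work inside:  comb(b, comb(a, a))
  Merge nested applications:  comb(b, a, a)
  Sort arguments:  comb(a, a, b)
  Reassemble:  g(g(d, d, a), g(c, d, c), comb(a, a, b))
Right:  g(g(d, d, a), g(c, d, c), comb(comb(b, a), a))
  Descend into:  comb(comb(b, a), a)
  Un-nest:  comb(b, a, a)
  Sort arguments:  comb(a, a, b)
  Rebuild:  g(g(d, d, a), g(c, d, c), comb(a, a, b))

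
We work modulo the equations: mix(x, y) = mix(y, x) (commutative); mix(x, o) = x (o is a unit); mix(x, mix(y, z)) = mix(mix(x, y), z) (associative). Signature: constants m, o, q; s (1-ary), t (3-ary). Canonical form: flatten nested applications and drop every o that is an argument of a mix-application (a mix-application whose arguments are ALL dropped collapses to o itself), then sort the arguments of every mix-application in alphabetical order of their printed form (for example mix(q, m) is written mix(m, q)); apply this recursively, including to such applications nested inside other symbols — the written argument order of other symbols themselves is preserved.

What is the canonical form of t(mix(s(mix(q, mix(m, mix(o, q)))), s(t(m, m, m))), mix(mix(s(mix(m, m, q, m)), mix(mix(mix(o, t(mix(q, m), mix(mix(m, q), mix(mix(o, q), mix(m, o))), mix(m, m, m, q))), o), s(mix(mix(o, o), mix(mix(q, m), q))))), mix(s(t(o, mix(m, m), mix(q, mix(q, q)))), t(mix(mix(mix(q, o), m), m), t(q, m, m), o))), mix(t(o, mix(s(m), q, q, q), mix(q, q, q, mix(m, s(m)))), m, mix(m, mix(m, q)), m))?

Descend into:  mix(mix(s(mix(m, m, q, m)), mix(mix(mix(o, t(mix(q, m), mix(mix(m, q), mix(mix(o, q), mix(m, o))), mix(m, m, m, q))), o), s(mix(mix(o, o), mix(mix(q, m), q))))), mix(s(t(o, mix(m, m), mix(q, mix(q, q)))), t(mix(mix(mix(q, o), m), m), t(q, m, m), o)))
Un-nest:  mix(s(mix(m, m, q, m)), o, t(mix(q, m), mix(mix(m, q), mix(mix(o, q), mix(m, o))), mix(m, m, m, q)), o, s(mix(mix(o, o), mix(mix(q, m), q))), s(t(o, mix(m, m), mix(q, mix(q, q)))), t(mix(mix(mix(q, o), m), m), t(q, m, m), o))
Inside:  s(mix(m, m, q, m))  →  s(mix(m, m, m, q))
Canonicalize subterm:  t(mix(q, m), mix(mix(m, q), mix(mix(o, q), mix(m, o))), mix(m, m, m, q))  →  t(mix(m, q), mix(m, m, q, q), mix(m, m, m, q))
Canonicalize subterm:  s(mix(mix(o, o), mix(mix(q, m), q)))  →  s(mix(m, q, q))
Units out:  drop o (×2)
Sort:  mix(s(mix(m, m, m, q)), s(mix(m, q, q)), s(t(o, mix(m, m), mix(q, q, q))), t(mix(m, m, q), t(q, m, m), o), t(mix(m, q), mix(m, m, q, q), mix(m, m, m, q)))
Rebuild:  t(mix(s(mix(m, q, q)), s(t(m, m, m))), mix(s(mix(m, m, m, q)), s(mix(m, q, q)), s(t(o, mix(m, m), mix(q, q, q))), t(mix(m, m, q), t(q, m, m), o), t(mix(m, q), mix(m, m, q, q), mix(m, m, m, q))), mix(m, m, m, m, q, t(o, mix(q, q, q, s(m)), mix(m, q, q, q, s(m)))))

Answer: t(mix(s(mix(m, q, q)), s(t(m, m, m))), mix(s(mix(m, m, m, q)), s(mix(m, q, q)), s(t(o, mix(m, m), mix(q, q, q))), t(mix(m, m, q), t(q, m, m), o), t(mix(m, q), mix(m, m, q, q), mix(m, m, m, q))), mix(m, m, m, m, q, t(o, mix(q, q, q, s(m)), mix(m, q, q, q, s(m)))))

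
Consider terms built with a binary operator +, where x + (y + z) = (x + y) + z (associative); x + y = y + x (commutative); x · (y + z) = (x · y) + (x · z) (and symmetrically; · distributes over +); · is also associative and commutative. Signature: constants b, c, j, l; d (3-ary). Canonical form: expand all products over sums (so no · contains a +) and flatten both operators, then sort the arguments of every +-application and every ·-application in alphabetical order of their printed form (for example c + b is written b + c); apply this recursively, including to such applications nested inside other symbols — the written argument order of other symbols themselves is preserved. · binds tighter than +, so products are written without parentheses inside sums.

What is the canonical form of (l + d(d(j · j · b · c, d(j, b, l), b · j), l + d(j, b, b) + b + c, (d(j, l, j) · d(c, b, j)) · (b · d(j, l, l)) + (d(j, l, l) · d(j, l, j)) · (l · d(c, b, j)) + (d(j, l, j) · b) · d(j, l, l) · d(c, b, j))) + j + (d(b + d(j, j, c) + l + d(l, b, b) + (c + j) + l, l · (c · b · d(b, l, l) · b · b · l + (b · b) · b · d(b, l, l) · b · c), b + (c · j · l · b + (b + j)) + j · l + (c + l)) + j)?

Answer: d(b + c + d(j, j, c) + d(l, b, b) + j + l + l, b · b · b · b · c · d(b, l, l) · l + b · b · b · c · d(b, l, l) · l · l, b + b + b · c · j · l + c + j + j · l + l) + d(d(b · c · j · j, d(j, b, l), b · j), b + c + d(j, b, b) + l, b · d(c, b, j) · d(j, l, j) · d(j, l, l) + b · d(c, b, j) · d(j, l, j) · d(j, l, l) + d(c, b, j) · d(j, l, j) · d(j, l, l) · l) + j + j + l

Derivation:
Expand products over sums:  l + d(d(b · c · j · j, d(j, b, l), b · j), b + c + d(j, b, b) + l, b · d(c, b, j) · d(j, l, j) · d(j, l, l) + b · d(c, b, j) · d(j, l, j) · d(j, l, l) + d(c, b, j) · d(j, l, j) · d(j, l, l) · l) + j + d(b + c + d(j, j, c) + d(l, b, b) + j + l + l, b · b · b · b · c · d(b, l, l) · l + b · b · b · c · d(b, l, l) · l · l, b + b + b · c · j · l + c + j + j · l + l) + j
Sort arguments:  d(b + c + d(j, j, c) + d(l, b, b) + j + l + l, b · b · b · b · c · d(b, l, l) · l + b · b · b · c · d(b, l, l) · l · l, b + b + b · c · j · l + c + j + j · l + l) + d(d(b · c · j · j, d(j, b, l), b · j), b + c + d(j, b, b) + l, b · d(c, b, j) · d(j, l, j) · d(j, l, l) + b · d(c, b, j) · d(j, l, j) · d(j, l, l) + d(c, b, j) · d(j, l, j) · d(j, l, l) · l) + j + j + l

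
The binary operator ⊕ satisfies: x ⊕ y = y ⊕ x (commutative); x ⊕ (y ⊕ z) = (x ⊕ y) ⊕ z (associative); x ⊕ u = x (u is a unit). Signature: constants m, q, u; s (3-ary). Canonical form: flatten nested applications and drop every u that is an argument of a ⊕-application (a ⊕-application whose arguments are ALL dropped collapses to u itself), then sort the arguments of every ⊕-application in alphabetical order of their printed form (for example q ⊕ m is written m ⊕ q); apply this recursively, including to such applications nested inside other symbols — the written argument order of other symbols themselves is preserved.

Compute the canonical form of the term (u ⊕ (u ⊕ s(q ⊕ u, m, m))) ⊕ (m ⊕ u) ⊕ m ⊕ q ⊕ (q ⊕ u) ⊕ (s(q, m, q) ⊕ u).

Un-nest:  u ⊕ u ⊕ s(q ⊕ u, m, m) ⊕ m ⊕ u ⊕ m ⊕ q ⊕ q ⊕ u ⊕ s(q, m, q) ⊕ u
Canonicalize subterm:  s(q ⊕ u, m, m)  →  s(q, m, m)
Drop the unit:  drop u (×5)
Sort:  m ⊕ m ⊕ q ⊕ q ⊕ s(q, m, m) ⊕ s(q, m, q)

Answer: m ⊕ m ⊕ q ⊕ q ⊕ s(q, m, m) ⊕ s(q, m, q)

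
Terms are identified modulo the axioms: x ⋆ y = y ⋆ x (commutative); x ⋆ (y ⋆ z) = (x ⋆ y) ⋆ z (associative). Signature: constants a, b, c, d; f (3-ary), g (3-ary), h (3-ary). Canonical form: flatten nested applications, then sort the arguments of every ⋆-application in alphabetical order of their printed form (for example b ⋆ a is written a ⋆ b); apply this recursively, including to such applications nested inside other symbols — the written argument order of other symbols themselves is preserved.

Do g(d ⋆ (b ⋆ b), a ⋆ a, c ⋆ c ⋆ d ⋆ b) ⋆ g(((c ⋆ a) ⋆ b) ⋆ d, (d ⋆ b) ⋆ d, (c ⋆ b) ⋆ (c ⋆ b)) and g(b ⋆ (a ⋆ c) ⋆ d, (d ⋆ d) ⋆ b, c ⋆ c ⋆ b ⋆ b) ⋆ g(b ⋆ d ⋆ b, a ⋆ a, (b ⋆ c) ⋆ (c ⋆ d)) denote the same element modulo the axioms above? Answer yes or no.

Left:  g(d ⋆ (b ⋆ b), a ⋆ a, c ⋆ c ⋆ d ⋆ b) ⋆ g(((c ⋆ a) ⋆ b) ⋆ d, (d ⋆ b) ⋆ d, (c ⋆ b) ⋆ (c ⋆ b))
  Simplify inside:  g(d ⋆ (b ⋆ b), a ⋆ a, c ⋆ c ⋆ d ⋆ b)  →  g(b ⋆ b ⋆ d, a ⋆ a, b ⋆ c ⋆ c ⋆ d)
  Inside:  g(((c ⋆ a) ⋆ b) ⋆ d, (d ⋆ b) ⋆ d, (c ⋆ b) ⋆ (c ⋆ b))  →  g(a ⋆ b ⋆ c ⋆ d, b ⋆ d ⋆ d, b ⋆ b ⋆ c ⋆ c)
  Sort arguments:  g(a ⋆ b ⋆ c ⋆ d, b ⋆ d ⋆ d, b ⋆ b ⋆ c ⋆ c) ⋆ g(b ⋆ b ⋆ d, a ⋆ a, b ⋆ c ⋆ c ⋆ d)
Right:  g(b ⋆ (a ⋆ c) ⋆ d, (d ⋆ d) ⋆ b, c ⋆ c ⋆ b ⋆ b) ⋆ g(b ⋆ d ⋆ b, a ⋆ a, (b ⋆ c) ⋆ (c ⋆ d))
  Simplify inside:  g(b ⋆ (a ⋆ c) ⋆ d, (d ⋆ d) ⋆ b, c ⋆ c ⋆ b ⋆ b)  →  g(a ⋆ b ⋆ c ⋆ d, b ⋆ d ⋆ d, b ⋆ b ⋆ c ⋆ c)
  Simplify inside:  g(b ⋆ d ⋆ b, a ⋆ a, (b ⋆ c) ⋆ (c ⋆ d))  →  g(b ⋆ b ⋆ d, a ⋆ a, b ⋆ c ⋆ c ⋆ d)
  Order the arguments:  g(a ⋆ b ⋆ c ⋆ d, b ⋆ d ⋆ d, b ⋆ b ⋆ c ⋆ c) ⋆ g(b ⋆ b ⋆ d, a ⋆ a, b ⋆ c ⋆ c ⋆ d)

Answer: yes — both canonical forms are g(a ⋆ b ⋆ c ⋆ d, b ⋆ d ⋆ d, b ⋆ b ⋆ c ⋆ c) ⋆ g(b ⋆ b ⋆ d, a ⋆ a, b ⋆ c ⋆ c ⋆ d)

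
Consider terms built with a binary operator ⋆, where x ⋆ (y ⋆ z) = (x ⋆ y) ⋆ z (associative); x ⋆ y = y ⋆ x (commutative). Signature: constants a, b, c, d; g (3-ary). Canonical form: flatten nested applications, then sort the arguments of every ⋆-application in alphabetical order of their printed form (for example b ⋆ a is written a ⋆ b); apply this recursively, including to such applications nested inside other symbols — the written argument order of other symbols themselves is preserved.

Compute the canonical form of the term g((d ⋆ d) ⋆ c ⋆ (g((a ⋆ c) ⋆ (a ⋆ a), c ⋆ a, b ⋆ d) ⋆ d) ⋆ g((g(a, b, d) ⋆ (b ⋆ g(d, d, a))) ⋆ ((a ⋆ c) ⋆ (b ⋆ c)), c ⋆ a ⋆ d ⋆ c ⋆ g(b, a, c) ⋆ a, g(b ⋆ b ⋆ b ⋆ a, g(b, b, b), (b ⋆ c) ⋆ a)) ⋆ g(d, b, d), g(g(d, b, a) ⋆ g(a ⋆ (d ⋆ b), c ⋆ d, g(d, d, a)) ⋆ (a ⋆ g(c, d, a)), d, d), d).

Answer: g(c ⋆ d ⋆ d ⋆ d ⋆ g(a ⋆ a ⋆ a ⋆ c, a ⋆ c, b ⋆ d) ⋆ g(a ⋆ b ⋆ b ⋆ c ⋆ c ⋆ g(a, b, d) ⋆ g(d, d, a), a ⋆ a ⋆ c ⋆ c ⋆ d ⋆ g(b, a, c), g(a ⋆ b ⋆ b ⋆ b, g(b, b, b), a ⋆ b ⋆ c)) ⋆ g(d, b, d), g(a ⋆ g(a ⋆ b ⋆ d, c ⋆ d, g(d, d, a)) ⋆ g(c, d, a) ⋆ g(d, b, a), d, d), d)

Derivation:
Focus inside:  (d ⋆ d) ⋆ c ⋆ (g((a ⋆ c) ⋆ (a ⋆ a), c ⋆ a, b ⋆ d) ⋆ d) ⋆ g((g(a, b, d) ⋆ (b ⋆ g(d, d, a))) ⋆ ((a ⋆ c) ⋆ (b ⋆ c)), c ⋆ a ⋆ d ⋆ c ⋆ g(b, a, c) ⋆ a, g(b ⋆ b ⋆ b ⋆ a, g(b, b, b), (b ⋆ c) ⋆ a)) ⋆ g(d, b, d)
Merge nested applications:  d ⋆ d ⋆ c ⋆ g((a ⋆ c) ⋆ (a ⋆ a), c ⋆ a, b ⋆ d) ⋆ d ⋆ g((g(a, b, d) ⋆ (b ⋆ g(d, d, a))) ⋆ ((a ⋆ c) ⋆ (b ⋆ c)), c ⋆ a ⋆ d ⋆ c ⋆ g(b, a, c) ⋆ a, g(b ⋆ b ⋆ b ⋆ a, g(b, b, b), (b ⋆ c) ⋆ a)) ⋆ g(d, b, d)
Simplify inside:  g((a ⋆ c) ⋆ (a ⋆ a), c ⋆ a, b ⋆ d)  →  g(a ⋆ a ⋆ a ⋆ c, a ⋆ c, b ⋆ d)
Simplify inside:  g((g(a, b, d) ⋆ (b ⋆ g(d, d, a))) ⋆ ((a ⋆ c) ⋆ (b ⋆ c)), c ⋆ a ⋆ d ⋆ c ⋆ g(b, a, c) ⋆ a, g(b ⋆ b ⋆ b ⋆ a, g(b, b, b), (b ⋆ c) ⋆ a))  →  g(a ⋆ b ⋆ b ⋆ c ⋆ c ⋆ g(a, b, d) ⋆ g(d, d, a), a ⋆ a ⋆ c ⋆ c ⋆ d ⋆ g(b, a, c), g(a ⋆ b ⋆ b ⋆ b, g(b, b, b), a ⋆ b ⋆ c))
Sort arguments:  c ⋆ d ⋆ d ⋆ d ⋆ g(a ⋆ a ⋆ a ⋆ c, a ⋆ c, b ⋆ d) ⋆ g(a ⋆ b ⋆ b ⋆ c ⋆ c ⋆ g(a, b, d) ⋆ g(d, d, a), a ⋆ a ⋆ c ⋆ c ⋆ d ⋆ g(b, a, c), g(a ⋆ b ⋆ b ⋆ b, g(b, b, b), a ⋆ b ⋆ c)) ⋆ g(d, b, d)
Rebuild:  g(c ⋆ d ⋆ d ⋆ d ⋆ g(a ⋆ a ⋆ a ⋆ c, a ⋆ c, b ⋆ d) ⋆ g(a ⋆ b ⋆ b ⋆ c ⋆ c ⋆ g(a, b, d) ⋆ g(d, d, a), a ⋆ a ⋆ c ⋆ c ⋆ d ⋆ g(b, a, c), g(a ⋆ b ⋆ b ⋆ b, g(b, b, b), a ⋆ b ⋆ c)) ⋆ g(d, b, d), g(a ⋆ g(a ⋆ b ⋆ d, c ⋆ d, g(d, d, a)) ⋆ g(c, d, a) ⋆ g(d, b, a), d, d), d)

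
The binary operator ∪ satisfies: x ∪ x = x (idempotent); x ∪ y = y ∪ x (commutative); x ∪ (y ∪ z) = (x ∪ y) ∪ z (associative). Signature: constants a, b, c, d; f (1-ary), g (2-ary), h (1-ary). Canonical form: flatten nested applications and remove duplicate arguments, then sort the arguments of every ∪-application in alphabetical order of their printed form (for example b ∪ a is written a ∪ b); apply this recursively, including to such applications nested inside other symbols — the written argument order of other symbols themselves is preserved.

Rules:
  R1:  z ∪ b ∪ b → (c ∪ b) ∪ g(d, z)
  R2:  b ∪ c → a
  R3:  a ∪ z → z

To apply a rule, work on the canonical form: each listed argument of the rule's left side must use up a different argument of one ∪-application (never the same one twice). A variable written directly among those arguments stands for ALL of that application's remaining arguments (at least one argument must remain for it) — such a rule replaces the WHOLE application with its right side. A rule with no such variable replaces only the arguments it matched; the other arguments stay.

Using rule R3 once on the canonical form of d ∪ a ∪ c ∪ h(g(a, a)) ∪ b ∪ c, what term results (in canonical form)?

Canonical form:  a ∪ b ∪ c ∪ d ∪ h(g(a, a))
R3 matches:  uses a;  z := b ∪ c ∪ d ∪ h(g(a, a))
The extension variable absorbs all remaining arguments, so the whole application is rewritten.
Result:  b ∪ c ∪ d ∪ h(g(a, a))

Answer: b ∪ c ∪ d ∪ h(g(a, a))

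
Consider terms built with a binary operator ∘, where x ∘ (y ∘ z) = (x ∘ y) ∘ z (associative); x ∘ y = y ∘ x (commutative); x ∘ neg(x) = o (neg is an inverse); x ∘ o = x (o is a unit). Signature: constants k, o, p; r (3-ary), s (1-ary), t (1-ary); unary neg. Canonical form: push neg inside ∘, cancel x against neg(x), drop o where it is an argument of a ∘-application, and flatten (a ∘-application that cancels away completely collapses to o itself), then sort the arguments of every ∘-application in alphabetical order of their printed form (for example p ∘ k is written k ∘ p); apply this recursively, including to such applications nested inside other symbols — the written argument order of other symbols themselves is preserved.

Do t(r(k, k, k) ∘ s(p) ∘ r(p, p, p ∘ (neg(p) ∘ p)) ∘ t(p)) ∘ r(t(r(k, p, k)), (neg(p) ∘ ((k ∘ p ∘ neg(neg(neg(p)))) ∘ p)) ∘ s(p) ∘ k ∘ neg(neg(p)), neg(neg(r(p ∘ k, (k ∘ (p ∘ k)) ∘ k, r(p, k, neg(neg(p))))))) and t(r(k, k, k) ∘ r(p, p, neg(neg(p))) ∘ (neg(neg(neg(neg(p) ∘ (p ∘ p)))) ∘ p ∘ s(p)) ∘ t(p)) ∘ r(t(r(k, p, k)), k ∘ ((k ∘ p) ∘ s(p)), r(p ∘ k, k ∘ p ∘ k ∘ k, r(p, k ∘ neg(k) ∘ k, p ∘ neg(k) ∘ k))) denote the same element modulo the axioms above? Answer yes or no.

Answer: yes — both canonical forms are r(t(r(k, p, k)), k ∘ k ∘ p ∘ s(p), r(k ∘ p, k ∘ k ∘ k ∘ p, r(p, k, p))) ∘ t(r(k, k, k) ∘ r(p, p, p) ∘ s(p) ∘ t(p))

Derivation:
Left:  t(r(k, k, k) ∘ s(p) ∘ r(p, p, p ∘ (neg(p) ∘ p)) ∘ t(p)) ∘ r(t(r(k, p, k)), (neg(p) ∘ ((k ∘ p ∘ neg(neg(neg(p)))) ∘ p)) ∘ s(p) ∘ k ∘ neg(neg(p)), neg(neg(r(p ∘ k, (k ∘ (p ∘ k)) ∘ k, r(p, k, neg(neg(p)))))))
  Push neg inside:  distribute neg over ∘ and collapse double neg
  Collect terms:  t(r(k, k, k) ∘ r(p, p, p) ∘ s(p) ∘ t(p)) ∘ r(t(r(k, p, k)), k ∘ k ∘ p ∘ s(p), r(k ∘ p, k ∘ k ∘ k ∘ p, r(p, k, p)))
  Sort arguments:  r(t(r(k, p, k)), k ∘ k ∘ p ∘ s(p), r(k ∘ p, k ∘ k ∘ k ∘ p, r(p, k, p))) ∘ t(r(k, k, k) ∘ r(p, p, p) ∘ s(p) ∘ t(p))
Right:  t(r(k, k, k) ∘ r(p, p, neg(neg(p))) ∘ (neg(neg(neg(neg(p) ∘ (p ∘ p)))) ∘ p ∘ s(p)) ∘ t(p)) ∘ r(t(r(k, p, k)), k ∘ ((k ∘ p) ∘ s(p)), r(p ∘ k, k ∘ p ∘ k ∘ k, r(p, k ∘ neg(k) ∘ k, p ∘ neg(k) ∘ k)))
  Push neg inside:  distribute neg over ∘ and collapse double neg
  Combine occurrences:  t(r(k, k, k) ∘ r(p, p, p) ∘ s(p) ∘ t(p)) ∘ r(t(r(k, p, k)), k ∘ k ∘ p ∘ s(p), r(k ∘ p, k ∘ k ∘ k ∘ p, r(p, k, p)))
  Order the arguments:  r(t(r(k, p, k)), k ∘ k ∘ p ∘ s(p), r(k ∘ p, k ∘ k ∘ k ∘ p, r(p, k, p))) ∘ t(r(k, k, k) ∘ r(p, p, p) ∘ s(p) ∘ t(p))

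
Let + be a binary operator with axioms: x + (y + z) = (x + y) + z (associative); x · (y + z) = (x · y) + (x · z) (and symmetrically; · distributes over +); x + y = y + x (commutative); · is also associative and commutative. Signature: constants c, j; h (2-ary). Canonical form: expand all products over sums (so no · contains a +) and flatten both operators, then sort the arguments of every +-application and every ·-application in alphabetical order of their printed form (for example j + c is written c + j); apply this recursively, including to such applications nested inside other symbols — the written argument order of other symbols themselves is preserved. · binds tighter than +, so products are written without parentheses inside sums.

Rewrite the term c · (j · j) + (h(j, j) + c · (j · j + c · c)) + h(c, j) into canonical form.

Expand products over sums:  c · j · j + h(j, j) + c · j · j + c · c · c + h(c, j)
Sort:  c · c · c + c · j · j + c · j · j + h(c, j) + h(j, j)

Answer: c · c · c + c · j · j + c · j · j + h(c, j) + h(j, j)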